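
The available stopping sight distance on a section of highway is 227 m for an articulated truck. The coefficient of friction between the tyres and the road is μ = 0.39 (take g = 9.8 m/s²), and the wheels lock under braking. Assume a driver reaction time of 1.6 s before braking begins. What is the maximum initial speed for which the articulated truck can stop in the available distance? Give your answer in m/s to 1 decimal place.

Maximum speed ≈ 36.0 m/s

a = μg = 0.39 × 9.8 = 3.822 m/s².
Stopping distance: v·t_r + v²/(2a) = 227 with t_r = 1.6 s and a = 3.822 m/s².
So v² + 12.230 v − 1735.19 = 0.
Positive root: v = −a·t_r + √((a·t_r)² + 2a·d) = −6.115 + √(37.393 + 1735.19) = 35.9871 m/s.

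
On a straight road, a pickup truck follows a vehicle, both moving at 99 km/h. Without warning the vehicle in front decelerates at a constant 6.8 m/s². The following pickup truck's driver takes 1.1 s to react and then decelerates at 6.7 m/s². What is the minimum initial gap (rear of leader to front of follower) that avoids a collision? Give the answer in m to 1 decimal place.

Minimum gap ≈ 31.1 m

99 km/h ÷ 3.6 = 27.5000 m/s.
Leader travels v²/(2a_L) = 756.250 / 13.600 = 55.607 m before stopping.
Follower covers v·t_r = 27.5000 × 1.1 = 30.250 m while reacting, then v²/(2a_F) = 756.250 / 13.400 = 56.437 m while braking, for a total of 30.250 + 56.437 = 86.687 m.
Since a_F ≤ a_L and the follower starts braking later, the follower is never slower than the leader, so the closest approach is when both have stopped.
Minimum gap = 86.687 − 55.607 = 31.080 m.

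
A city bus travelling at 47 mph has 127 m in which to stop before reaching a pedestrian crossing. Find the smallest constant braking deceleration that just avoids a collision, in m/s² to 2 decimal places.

Required deceleration ≈ 1.74 m/s²

47 mph × 0.44704 = 21.0109 m/s.
v² = 2a·d ⇒ a = v²/(2d) = 21.0109² / (2 × 127.000) = 441.458 / 254.000 = 1.7380 m/s².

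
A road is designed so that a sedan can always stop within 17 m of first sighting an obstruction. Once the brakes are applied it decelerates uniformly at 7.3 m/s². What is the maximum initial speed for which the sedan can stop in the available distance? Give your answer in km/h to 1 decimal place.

Maximum speed ≈ 56.7 km/h

v²/(2a) = d ⇒ v = √(2 × 7.300 × 17) = √248.20 = 15.7544 m/s.
15.7544 m/s × 3.6 = 56.716 km/h.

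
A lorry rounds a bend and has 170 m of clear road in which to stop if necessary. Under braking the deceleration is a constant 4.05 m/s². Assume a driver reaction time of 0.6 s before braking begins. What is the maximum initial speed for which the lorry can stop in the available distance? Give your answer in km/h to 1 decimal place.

Stopping distance: v·t_r + v²/(2a) = 170 with t_r = 0.6 s and a = 4.050 m/s².
So v² + 4.860 v − 1377.00 = 0.
Positive root: v = −a·t_r + √((a·t_r)² + 2a·d) = −2.430 + √(5.905 + 1377.00) = 34.7574 m/s.
34.7574 m/s × 3.6 = 125.127 km/h.

Maximum speed ≈ 125.1 km/h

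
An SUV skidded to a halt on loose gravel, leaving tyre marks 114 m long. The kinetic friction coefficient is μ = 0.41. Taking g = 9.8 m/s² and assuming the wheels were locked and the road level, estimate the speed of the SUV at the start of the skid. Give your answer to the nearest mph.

Deceleration a = μg = 0.41 × 9.8 = 4.018 m/s².
v = √(2a·d) = √(2 × 4.018 × 114) = √916.104 = 30.2672 m/s.
= 30.2672 ÷ 0.44704 = 67.706 mph.

Initial speed ≈ 68 mph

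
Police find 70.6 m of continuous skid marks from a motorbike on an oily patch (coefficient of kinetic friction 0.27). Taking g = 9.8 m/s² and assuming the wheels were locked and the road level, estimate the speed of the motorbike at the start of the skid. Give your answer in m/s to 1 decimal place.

Deceleration a = μg = 0.27 × 9.8 = 2.646 m/s².
v = √(2a·d) = √(2 × 2.646 × 70.6) = √373.615 = 19.3291 m/s.

Initial speed ≈ 19.3 m/s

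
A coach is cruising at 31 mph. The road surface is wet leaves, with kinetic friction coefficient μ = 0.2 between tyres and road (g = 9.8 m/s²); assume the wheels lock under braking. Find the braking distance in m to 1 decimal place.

Braking distance ≈ 49.0 m

31 mph × 0.44704 = 13.8582 m/s.
a = μg = 0.2 × 9.8 = 1.960 m/s².
Braking distance = v²/(2a) = 13.8582² / (2 × 1.960) = 192.050 / 3.920 = 48.992 m.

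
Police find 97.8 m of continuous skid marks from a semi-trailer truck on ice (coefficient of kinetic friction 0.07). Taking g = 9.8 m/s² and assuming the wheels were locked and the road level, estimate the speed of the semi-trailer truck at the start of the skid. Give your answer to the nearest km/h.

Deceleration a = μg = 0.07 × 9.8 = 0.686 m/s².
v = √(2a·d) = √(2 × 0.686 × 97.8) = √134.182 = 11.5837 m/s.
= 11.5837 × 3.6 = 41.701 km/h.

Initial speed ≈ 42 km/h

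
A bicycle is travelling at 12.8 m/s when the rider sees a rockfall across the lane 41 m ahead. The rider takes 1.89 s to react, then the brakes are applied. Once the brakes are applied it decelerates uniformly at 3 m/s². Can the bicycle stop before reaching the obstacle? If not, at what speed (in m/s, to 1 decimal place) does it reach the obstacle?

Reaction distance = 12.8000 × 1.89 = 24.192 m.
Braking distance needed to stop: v²/(2a) = 163.840 / 6.000 = 27.307 m, so total needed = 24.192 + 27.307 = 51.499 m > 41 m — it cannot stop.
Distance remaining when braking begins: 41 − 24.192 = 16.808 m.
v² = v₀² − 2a·d = 163.840 − 2 × 3.000 × 16.808 = 62.992 m²/s².
v = √62.992 = 7.937 m/s.

No — it strikes the obstacle at 7.9 m/s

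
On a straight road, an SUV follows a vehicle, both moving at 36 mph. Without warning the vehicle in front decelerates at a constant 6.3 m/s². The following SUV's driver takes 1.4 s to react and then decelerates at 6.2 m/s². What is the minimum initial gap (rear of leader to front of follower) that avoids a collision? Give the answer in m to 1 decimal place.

Minimum gap ≈ 22.9 m

36 mph × 0.44704 = 16.0934 m/s.
Leader travels v²/(2a_L) = 258.998 / 12.600 = 20.555 m before stopping.
Follower covers v·t_r = 16.0934 × 1.4 = 22.531 m while reacting, then v²/(2a_F) = 258.998 / 12.400 = 20.887 m while braking, for a total of 22.531 + 20.887 = 43.418 m.
Since a_F ≤ a_L and the follower starts braking later, the follower is never slower than the leader, so the closest approach is when both have stopped.
Minimum gap = 43.418 − 20.555 = 22.863 m.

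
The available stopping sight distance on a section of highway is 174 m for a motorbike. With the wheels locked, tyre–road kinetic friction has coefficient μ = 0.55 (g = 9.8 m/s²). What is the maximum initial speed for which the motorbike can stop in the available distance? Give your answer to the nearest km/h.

Maximum speed ≈ 156 km/h

a = μg = 0.55 × 9.8 = 5.390 m/s².
v²/(2a) = d ⇒ v = √(2 × 5.390 × 174) = √1875.72 = 43.3096 m/s.
43.3096 m/s × 3.6 = 155.915 km/h.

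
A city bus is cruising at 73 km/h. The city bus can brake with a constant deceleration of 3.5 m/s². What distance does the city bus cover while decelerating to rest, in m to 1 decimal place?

Braking distance ≈ 58.7 m

73 km/h ÷ 3.6 = 20.2778 m/s.
Braking distance = v²/(2a) = 20.2778² / (2 × 3.500) = 411.189 / 7.000 = 58.741 m.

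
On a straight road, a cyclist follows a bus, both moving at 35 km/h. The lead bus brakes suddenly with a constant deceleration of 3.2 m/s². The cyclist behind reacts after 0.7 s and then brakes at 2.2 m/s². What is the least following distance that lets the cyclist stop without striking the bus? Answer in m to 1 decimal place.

35 km/h ÷ 3.6 = 9.7222 m/s.
Leader travels v²/(2a_L) = 94.521 / 6.400 = 14.769 m before stopping.
Follower covers v·t_r = 9.7222 × 0.7 = 6.806 m while reacting, then v²/(2a_F) = 94.521 / 4.400 = 21.482 m while braking, for a total of 6.806 + 21.482 = 28.288 m.
Since a_F ≤ a_L and the follower starts braking later, the follower is never slower than the leader, so the closest approach is when both have stopped.
Minimum gap = 28.288 − 14.769 = 13.519 m.

Minimum gap ≈ 13.5 m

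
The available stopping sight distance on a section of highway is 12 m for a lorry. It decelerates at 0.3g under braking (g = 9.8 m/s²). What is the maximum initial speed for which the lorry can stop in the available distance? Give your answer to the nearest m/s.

Maximum speed ≈ 8 m/s

a = 0.3 × 9.8 = 2.940 m/s².
v²/(2a) = d ⇒ v = √(2 × 2.940 × 12) = √70.56 = 8.4000 m/s.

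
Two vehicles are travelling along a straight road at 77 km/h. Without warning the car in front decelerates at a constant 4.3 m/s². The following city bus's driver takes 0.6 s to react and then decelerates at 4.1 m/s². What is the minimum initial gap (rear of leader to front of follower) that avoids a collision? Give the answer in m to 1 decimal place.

77 km/h ÷ 3.6 = 21.3889 m/s.
Leader travels v²/(2a_L) = 457.485 / 8.600 = 53.196 m before stopping.
Follower covers v·t_r = 21.3889 × 0.6 = 12.833 m while reacting, then v²/(2a_F) = 457.485 / 8.200 = 55.791 m while braking, for a total of 12.833 + 55.791 = 68.624 m.
Since a_F ≤ a_L and the follower starts braking later, the follower is never slower than the leader, so the closest approach is when both have stopped.
Minimum gap = 68.624 − 53.196 = 15.428 m.

Minimum gap ≈ 15.4 m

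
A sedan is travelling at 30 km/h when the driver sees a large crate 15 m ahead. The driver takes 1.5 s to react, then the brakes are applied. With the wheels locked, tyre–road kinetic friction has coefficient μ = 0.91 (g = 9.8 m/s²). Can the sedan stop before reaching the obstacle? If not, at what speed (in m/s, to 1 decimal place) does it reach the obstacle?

30 km/h ÷ 3.6 = 8.3333 m/s.
a = μg = 0.91 × 9.8 = 8.918 m/s².
Reaction distance = 8.3333 × 1.5 = 12.500 m.
Braking distance needed to stop: v²/(2a) = 69.444 / 17.836 = 3.893 m, so total needed = 12.500 + 3.893 = 16.393 m > 15 m — it cannot stop.
Distance remaining when braking begins: 15 − 12.500 = 2.500 m.
v² = v₀² − 2a·d = 69.444 − 2 × 8.918 × 2.500 = 24.854 m²/s².
v = √24.854 = 4.985 m/s.

No — it strikes the obstacle at 5.0 m/s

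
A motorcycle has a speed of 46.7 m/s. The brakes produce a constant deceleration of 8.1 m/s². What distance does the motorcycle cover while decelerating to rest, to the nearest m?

Braking distance = v²/(2a) = 46.7000² / (2 × 8.100) = 2180.890 / 16.200 = 134.623 m.

Braking distance ≈ 135 m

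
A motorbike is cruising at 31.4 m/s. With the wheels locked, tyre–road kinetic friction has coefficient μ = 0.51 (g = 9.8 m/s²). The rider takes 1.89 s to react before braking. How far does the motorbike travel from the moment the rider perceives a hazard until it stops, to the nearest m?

Total stopping distance ≈ 158 m

a = μg = 0.51 × 9.8 = 4.998 m/s².
Reaction distance = v·t_r = 31.4000 × 1.89 = 59.346 m.
Braking distance = v²/(2a) = 31.4000² / (2 × 4.998) = 985.960 / 9.996 = 98.635 m.
Total = 59.346 + 98.635 = 157.981 m.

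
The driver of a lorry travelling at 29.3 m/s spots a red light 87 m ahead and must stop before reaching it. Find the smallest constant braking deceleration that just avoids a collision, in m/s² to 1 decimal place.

v² = 2a·d ⇒ a = v²/(2d) = 29.3000² / (2 × 87.000) = 858.490 / 174.000 = 4.9339 m/s².

Required deceleration ≈ 4.9 m/s²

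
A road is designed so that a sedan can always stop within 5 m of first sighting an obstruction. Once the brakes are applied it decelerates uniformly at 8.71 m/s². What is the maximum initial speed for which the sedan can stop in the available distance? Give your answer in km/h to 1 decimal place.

v²/(2a) = d ⇒ v = √(2 × 8.710 × 5) = √87.10 = 9.3327 m/s.
9.3327 m/s × 3.6 = 33.598 km/h.

Maximum speed ≈ 33.6 km/h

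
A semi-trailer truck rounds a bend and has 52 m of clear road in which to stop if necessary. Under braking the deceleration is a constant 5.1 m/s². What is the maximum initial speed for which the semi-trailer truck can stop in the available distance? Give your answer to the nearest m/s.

v²/(2a) = d ⇒ v = √(2 × 5.100 × 52) = √530.40 = 23.0304 m/s.

Maximum speed ≈ 23 m/s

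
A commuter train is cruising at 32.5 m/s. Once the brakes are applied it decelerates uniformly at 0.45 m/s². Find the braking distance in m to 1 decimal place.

Braking distance ≈ 1173.6 m

Braking distance = v²/(2a) = 32.5000² / (2 × 0.450) = 1056.250 / 0.900 = 1173.611 m.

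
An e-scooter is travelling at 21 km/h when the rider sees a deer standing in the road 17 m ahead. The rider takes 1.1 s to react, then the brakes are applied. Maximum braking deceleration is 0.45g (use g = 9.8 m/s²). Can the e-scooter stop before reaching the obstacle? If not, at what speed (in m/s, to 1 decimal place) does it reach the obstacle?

21 km/h ÷ 3.6 = 5.8333 m/s.
a = 0.45 × 9.8 = 4.410 m/s².
Reaction distance = 5.8333 × 1.1 = 6.417 m.
Braking distance = v²/(2a) = 34.027 / 8.820 = 3.858 m.
Total stopping distance = 6.417 + 3.858 = 10.275 m, vs 17 m available — it stops with 17 − 10.275 = 6.725 m to spare.

Yes — it stops about 6.7 m short of the obstacle, so it never reaches it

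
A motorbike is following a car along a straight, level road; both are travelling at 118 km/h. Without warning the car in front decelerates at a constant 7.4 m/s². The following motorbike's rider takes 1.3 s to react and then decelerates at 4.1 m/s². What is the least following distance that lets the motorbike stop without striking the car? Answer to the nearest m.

Minimum gap ≈ 101 m

118 km/h ÷ 3.6 = 32.7778 m/s.
Leader travels v²/(2a_L) = 1074.384 / 14.800 = 72.594 m before stopping.
Follower covers v·t_r = 32.7778 × 1.3 = 42.611 m while reacting, then v²/(2a_F) = 1074.384 / 8.200 = 131.022 m while braking, for a total of 42.611 + 131.022 = 173.633 m.
Since a_F ≤ a_L and the follower starts braking later, the follower is never slower than the leader, so the closest approach is when both have stopped.
Minimum gap = 173.633 − 72.594 = 101.039 m.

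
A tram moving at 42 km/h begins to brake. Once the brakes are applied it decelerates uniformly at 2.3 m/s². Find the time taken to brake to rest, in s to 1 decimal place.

42 km/h ÷ 3.6 = 11.6667 m/s.
Braking time = v/a = 11.6667 / 2.300 = 5.072 s.

Braking time ≈ 5.1 s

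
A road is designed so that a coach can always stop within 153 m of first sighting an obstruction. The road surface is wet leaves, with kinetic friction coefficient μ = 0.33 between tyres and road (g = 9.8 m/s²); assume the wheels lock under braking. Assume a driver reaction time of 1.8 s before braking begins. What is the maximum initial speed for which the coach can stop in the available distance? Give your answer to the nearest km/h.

a = μg = 0.33 × 9.8 = 3.234 m/s².
Stopping distance: v·t_r + v²/(2a) = 153 with t_r = 1.8 s and a = 3.234 m/s².
So v² + 11.642 v − 989.60 = 0.
Positive root: v = −a·t_r + √((a·t_r)² + 2a·d) = −5.821 + √(33.884 + 989.60) = 26.1709 m/s.
26.1709 m/s × 3.6 = 94.215 km/h.

Maximum speed ≈ 94 km/h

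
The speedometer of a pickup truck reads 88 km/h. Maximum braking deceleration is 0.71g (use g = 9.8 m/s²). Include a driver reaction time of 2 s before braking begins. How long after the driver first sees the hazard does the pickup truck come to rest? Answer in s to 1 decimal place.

Total time ≈ 5.5 s

88 km/h ÷ 3.6 = 24.4444 m/s.
a = 0.71 × 9.8 = 6.958 m/s².
Braking time = v/a = 24.4444 / 6.958 = 3.513 s.
Total = 2 + 3.513 = 5.513 s.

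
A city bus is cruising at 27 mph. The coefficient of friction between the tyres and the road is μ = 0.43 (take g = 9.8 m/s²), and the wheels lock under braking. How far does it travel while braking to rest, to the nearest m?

27 mph × 0.44704 = 12.0701 m/s.
a = μg = 0.43 × 9.8 = 4.214 m/s².
Braking distance = v²/(2a) = 12.0701² / (2 × 4.214) = 145.687 / 8.428 = 17.286 m.

Braking distance ≈ 17 m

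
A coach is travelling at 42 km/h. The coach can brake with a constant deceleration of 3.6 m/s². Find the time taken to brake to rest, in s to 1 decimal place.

42 km/h ÷ 3.6 = 11.6667 m/s.
Braking time = v/a = 11.6667 / 3.600 = 3.241 s.

Braking time ≈ 3.2 s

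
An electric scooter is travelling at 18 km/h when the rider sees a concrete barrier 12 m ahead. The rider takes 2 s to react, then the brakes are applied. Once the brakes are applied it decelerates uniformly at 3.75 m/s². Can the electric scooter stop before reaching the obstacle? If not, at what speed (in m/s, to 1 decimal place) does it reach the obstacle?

No — it strikes the obstacle at 3.2 m/s

18 km/h ÷ 3.6 = 5.0000 m/s.
Reaction distance = 5.0000 × 2 = 10.000 m.
Braking distance needed to stop: v²/(2a) = 25.000 / 7.500 = 3.333 m, so total needed = 10.000 + 3.333 = 13.333 m > 12 m — it cannot stop.
Distance remaining when braking begins: 12 − 10.000 = 2.000 m.
v² = v₀² − 2a·d = 25.000 − 2 × 3.750 × 2.000 = 10.000 m²/s².
v = √10.000 = 3.162 m/s.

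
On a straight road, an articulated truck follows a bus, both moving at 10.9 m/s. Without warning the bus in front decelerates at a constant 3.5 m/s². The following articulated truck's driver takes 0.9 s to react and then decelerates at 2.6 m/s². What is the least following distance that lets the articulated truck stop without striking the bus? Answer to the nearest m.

Minimum gap ≈ 16 m

Leader travels v²/(2a_L) = 118.810 / 7.000 = 16.973 m before stopping.
Follower covers v·t_r = 10.9000 × 0.9 = 9.810 m while reacting, then v²/(2a_F) = 118.810 / 5.200 = 22.848 m while braking, for a total of 9.810 + 22.848 = 32.658 m.
Since a_F ≤ a_L and the follower starts braking later, the follower is never slower than the leader, so the closest approach is when both have stopped.
Minimum gap = 32.658 − 16.973 = 15.685 m.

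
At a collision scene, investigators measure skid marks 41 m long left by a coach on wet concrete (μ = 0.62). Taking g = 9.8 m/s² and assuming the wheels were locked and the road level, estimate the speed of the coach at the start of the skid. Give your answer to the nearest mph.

Deceleration a = μg = 0.62 × 9.8 = 6.076 m/s².
v = √(2a·d) = √(2 × 6.076 × 41) = √498.232 = 22.3211 m/s.
= 22.3211 ÷ 0.44704 = 49.931 mph.

Initial speed ≈ 50 mph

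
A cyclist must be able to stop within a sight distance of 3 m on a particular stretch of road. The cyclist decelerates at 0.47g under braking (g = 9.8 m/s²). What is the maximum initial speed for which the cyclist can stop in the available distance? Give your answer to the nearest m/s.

Maximum speed ≈ 5 m/s

a = 0.47 × 9.8 = 4.606 m/s².
v²/(2a) = d ⇒ v = √(2 × 4.606 × 3) = √27.64 = 5.2574 m/s.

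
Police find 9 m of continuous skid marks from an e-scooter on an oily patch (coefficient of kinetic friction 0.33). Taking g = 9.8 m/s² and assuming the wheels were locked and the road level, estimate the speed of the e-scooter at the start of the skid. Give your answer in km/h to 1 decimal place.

Initial speed ≈ 27.5 km/h

Deceleration a = μg = 0.33 × 9.8 = 3.234 m/s².
v = √(2a·d) = √(2 × 3.234 × 9) = √58.212 = 7.6297 m/s.
= 7.6297 × 3.6 = 27.467 km/h.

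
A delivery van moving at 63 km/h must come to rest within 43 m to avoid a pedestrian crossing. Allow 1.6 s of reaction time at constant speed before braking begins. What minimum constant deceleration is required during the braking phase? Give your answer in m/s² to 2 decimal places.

63 km/h ÷ 3.6 = 17.5000 m/s.
Distance covered during reaction = 17.5000 × 1.6 = 28.000 m.
Distance available for braking: 43 − 28.000 = 15.000 m.
v² = 2a·d ⇒ a = v²/(2d) = 17.5000² / (2 × 15.000) = 306.250 / 30.000 = 10.2083 m/s².

Required deceleration ≈ 10.21 m/s²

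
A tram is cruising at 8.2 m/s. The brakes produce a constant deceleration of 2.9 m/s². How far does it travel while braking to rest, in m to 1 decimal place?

Braking distance ≈ 11.6 m

Braking distance = v²/(2a) = 8.2000² / (2 × 2.900) = 67.240 / 5.800 = 11.593 m.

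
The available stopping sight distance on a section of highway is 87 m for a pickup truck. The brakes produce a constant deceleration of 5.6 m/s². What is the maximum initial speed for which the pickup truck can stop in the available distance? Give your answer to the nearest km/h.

Maximum speed ≈ 112 km/h

v²/(2a) = d ⇒ v = √(2 × 5.600 × 87) = √974.40 = 31.2154 m/s.
31.2154 m/s × 3.6 = 112.375 km/h.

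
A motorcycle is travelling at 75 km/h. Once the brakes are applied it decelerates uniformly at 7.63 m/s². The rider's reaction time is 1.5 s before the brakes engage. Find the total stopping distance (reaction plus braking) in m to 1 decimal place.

75 km/h ÷ 3.6 = 20.8333 m/s.
Reaction distance = v·t_r = 20.8333 × 1.5 = 31.250 m.
Braking distance = v²/(2a) = 20.8333² / (2 × 7.630) = 434.026 / 15.260 = 28.442 m.
Total = 31.250 + 28.442 = 59.692 m.

Total stopping distance ≈ 59.7 m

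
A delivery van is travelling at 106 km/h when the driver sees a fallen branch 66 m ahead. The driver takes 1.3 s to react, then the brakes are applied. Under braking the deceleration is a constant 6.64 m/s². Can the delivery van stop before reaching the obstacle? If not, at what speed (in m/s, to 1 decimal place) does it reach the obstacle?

106 km/h ÷ 3.6 = 29.4444 m/s.
Reaction distance = 29.4444 × 1.3 = 38.278 m.
Braking distance needed to stop: v²/(2a) = 866.973 / 13.280 = 65.284 m, so total needed = 38.278 + 65.284 = 103.562 m > 66 m — it cannot stop.
Distance remaining when braking begins: 66 − 38.278 = 27.722 m.
v² = v₀² − 2a·d = 866.973 − 2 × 6.640 × 27.722 = 498.825 m²/s².
v = √498.825 = 22.334 m/s.

No — it strikes the obstacle at 22.3 m/s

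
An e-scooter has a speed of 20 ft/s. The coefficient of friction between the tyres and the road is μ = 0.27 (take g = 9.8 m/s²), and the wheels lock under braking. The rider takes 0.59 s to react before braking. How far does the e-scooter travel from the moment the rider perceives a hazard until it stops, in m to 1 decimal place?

20 ft/s × 0.3048 = 6.0960 m/s.
a = μg = 0.27 × 9.8 = 2.646 m/s².
Reaction distance = v·t_r = 6.0960 × 0.59 = 3.597 m.
Braking distance = v²/(2a) = 6.0960² / (2 × 2.646) = 37.161 / 5.292 = 7.022 m.
Total = 3.597 + 7.022 = 10.619 m.

Total stopping distance ≈ 10.6 m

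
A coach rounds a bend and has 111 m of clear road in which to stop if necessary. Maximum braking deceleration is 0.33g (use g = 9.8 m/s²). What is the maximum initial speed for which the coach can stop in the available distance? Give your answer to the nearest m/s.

a = 0.33 × 9.8 = 3.234 m/s².
v²/(2a) = d ⇒ v = √(2 × 3.234 × 111) = √717.95 = 26.7946 m/s.

Maximum speed ≈ 27 m/s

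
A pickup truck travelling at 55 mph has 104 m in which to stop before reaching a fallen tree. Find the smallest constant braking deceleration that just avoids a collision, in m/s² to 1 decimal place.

Required deceleration ≈ 2.9 m/s²

55 mph × 0.44704 = 24.5872 m/s.
v² = 2a·d ⇒ a = v²/(2d) = 24.5872² / (2 × 104.000) = 604.530 / 208.000 = 2.9064 m/s².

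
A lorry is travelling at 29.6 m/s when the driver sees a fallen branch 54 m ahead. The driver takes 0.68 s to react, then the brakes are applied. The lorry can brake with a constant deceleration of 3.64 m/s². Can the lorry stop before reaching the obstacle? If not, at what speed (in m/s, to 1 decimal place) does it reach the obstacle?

Reaction distance = 29.6000 × 0.68 = 20.128 m.
Braking distance needed to stop: v²/(2a) = 876.160 / 7.280 = 120.352 m, so total needed = 20.128 + 120.352 = 140.480 m > 54 m — it cannot stop.
Distance remaining when braking begins: 54 − 20.128 = 33.872 m.
v² = v₀² − 2a·d = 876.160 − 2 × 3.640 × 33.872 = 629.572 m²/s².
v = √629.572 = 25.091 m/s.

No — it strikes the obstacle at 25.1 m/s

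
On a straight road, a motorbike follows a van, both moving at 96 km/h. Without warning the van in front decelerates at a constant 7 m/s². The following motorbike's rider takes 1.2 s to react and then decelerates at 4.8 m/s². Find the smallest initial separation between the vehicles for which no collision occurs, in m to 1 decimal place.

96 km/h ÷ 3.6 = 26.6667 m/s.
Leader travels v²/(2a_L) = 711.113 / 14.000 = 50.794 m before stopping.
Follower covers v·t_r = 26.6667 × 1.2 = 32.000 m while reacting, then v²/(2a_F) = 711.113 / 9.600 = 74.074 m while braking, for a total of 32.000 + 74.074 = 106.074 m.
Since a_F ≤ a_L and the follower starts braking later, the follower is never slower than the leader, so the closest approach is when both have stopped.
Minimum gap = 106.074 − 50.794 = 55.280 m.

Minimum gap ≈ 55.3 m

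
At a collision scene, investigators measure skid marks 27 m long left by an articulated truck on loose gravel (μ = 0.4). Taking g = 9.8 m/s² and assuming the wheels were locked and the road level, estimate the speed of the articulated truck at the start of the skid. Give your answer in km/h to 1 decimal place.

Initial speed ≈ 52.4 km/h

Deceleration a = μg = 0.4 × 9.8 = 3.920 m/s².
v = √(2a·d) = √(2 × 3.920 × 27) = √211.680 = 14.5492 m/s.
= 14.5492 × 3.6 = 52.377 km/h.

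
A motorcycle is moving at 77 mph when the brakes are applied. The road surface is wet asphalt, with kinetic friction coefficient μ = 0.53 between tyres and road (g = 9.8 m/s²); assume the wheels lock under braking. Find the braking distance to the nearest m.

Braking distance ≈ 114 m

77 mph × 0.44704 = 34.4221 m/s.
a = μg = 0.53 × 9.8 = 5.194 m/s².
Braking distance = v²/(2a) = 34.4221² / (2 × 5.194) = 1184.881 / 10.388 = 114.062 m.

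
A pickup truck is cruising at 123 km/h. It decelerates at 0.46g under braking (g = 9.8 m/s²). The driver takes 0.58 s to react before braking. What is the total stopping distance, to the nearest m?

Total stopping distance ≈ 149 m

123 km/h ÷ 3.6 = 34.1667 m/s.
a = 0.46 × 9.8 = 4.508 m/s².
Reaction distance = v·t_r = 34.1667 × 0.58 = 19.817 m.
Braking distance = v²/(2a) = 34.1667² / (2 × 4.508) = 1167.363 / 9.016 = 129.477 m.
Total = 19.817 + 129.477 = 149.294 m.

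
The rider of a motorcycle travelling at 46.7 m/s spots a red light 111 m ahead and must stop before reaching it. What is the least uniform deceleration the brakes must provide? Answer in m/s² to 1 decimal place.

v² = 2a·d ⇒ a = v²/(2d) = 46.7000² / (2 × 111.000) = 2180.890 / 222.000 = 9.8238 m/s².

Required deceleration ≈ 9.8 m/s²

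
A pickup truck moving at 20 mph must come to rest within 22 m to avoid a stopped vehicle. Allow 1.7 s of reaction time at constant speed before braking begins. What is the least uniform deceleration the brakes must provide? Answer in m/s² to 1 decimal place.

20 mph × 0.44704 = 8.9408 m/s.
Distance covered during reaction = 8.9408 × 1.7 = 15.199 m.
Distance available for braking: 22 − 15.199 = 6.801 m.
v² = 2a·d ⇒ a = v²/(2d) = 8.9408² / (2 × 6.801) = 79.938 / 13.602 = 5.8769 m/s².

Required deceleration ≈ 5.9 m/s²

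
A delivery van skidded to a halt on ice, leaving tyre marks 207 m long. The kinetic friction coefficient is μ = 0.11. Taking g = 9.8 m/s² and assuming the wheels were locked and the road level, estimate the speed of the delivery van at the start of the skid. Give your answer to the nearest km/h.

Initial speed ≈ 76 km/h

Deceleration a = μg = 0.11 × 9.8 = 1.078 m/s².
v = √(2a·d) = √(2 × 1.078 × 207) = √446.292 = 21.1256 m/s.
= 21.1256 × 3.6 = 76.052 km/h.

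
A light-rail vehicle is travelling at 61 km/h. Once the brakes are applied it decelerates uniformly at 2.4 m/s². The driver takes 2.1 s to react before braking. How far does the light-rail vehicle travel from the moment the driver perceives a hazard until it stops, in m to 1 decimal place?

Total stopping distance ≈ 95.4 m

61 km/h ÷ 3.6 = 16.9444 m/s.
Reaction distance = v·t_r = 16.9444 × 2.1 = 35.583 m.
Braking distance = v²/(2a) = 16.9444² / (2 × 2.400) = 287.113 / 4.800 = 59.815 m.
Total = 35.583 + 59.815 = 95.398 m.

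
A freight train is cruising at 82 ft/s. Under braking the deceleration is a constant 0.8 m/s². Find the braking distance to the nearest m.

82 ft/s × 0.3048 = 24.9936 m/s.
Braking distance = v²/(2a) = 24.9936² / (2 × 0.800) = 624.680 / 1.600 = 390.425 m.

Braking distance ≈ 390 m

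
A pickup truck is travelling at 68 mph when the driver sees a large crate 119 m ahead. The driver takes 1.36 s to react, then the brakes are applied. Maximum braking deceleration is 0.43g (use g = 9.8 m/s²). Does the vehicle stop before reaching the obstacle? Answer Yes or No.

No

68 mph × 0.44704 = 30.3987 m/s.
a = 0.43 × 9.8 = 4.214 m/s².
Reaction distance = 30.3987 × 1.36 = 41.342 m.
Braking distance = v²/(2a) = 924.081 / 8.428 = 109.644 m.
Total stopping distance = 41.342 + 109.644 = 150.986 m, vs 119 m available — it cannot stop in time and overshoots by 150.986 − 119 = 31.986 m.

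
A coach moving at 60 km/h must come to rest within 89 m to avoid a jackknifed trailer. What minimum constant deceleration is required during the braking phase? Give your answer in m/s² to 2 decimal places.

60 km/h ÷ 3.6 = 16.6667 m/s.
v² = 2a·d ⇒ a = v²/(2d) = 16.6667² / (2 × 89.000) = 277.779 / 178.000 = 1.5606 m/s².

Required deceleration ≈ 1.56 m/s²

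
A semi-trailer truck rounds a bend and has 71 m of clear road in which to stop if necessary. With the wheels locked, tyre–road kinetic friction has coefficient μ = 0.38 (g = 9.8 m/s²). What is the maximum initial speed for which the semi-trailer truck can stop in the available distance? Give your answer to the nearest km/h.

Maximum speed ≈ 83 km/h

a = μg = 0.38 × 9.8 = 3.724 m/s².
v²/(2a) = d ⇒ v = √(2 × 3.724 × 71) = √528.81 = 22.9959 m/s.
22.9959 m/s × 3.6 = 82.785 km/h.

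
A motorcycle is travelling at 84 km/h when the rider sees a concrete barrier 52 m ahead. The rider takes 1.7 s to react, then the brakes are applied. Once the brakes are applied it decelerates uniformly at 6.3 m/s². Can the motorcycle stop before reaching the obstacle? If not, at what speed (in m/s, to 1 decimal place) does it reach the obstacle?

84 km/h ÷ 3.6 = 23.3333 m/s.
Reaction distance = 23.3333 × 1.7 = 39.667 m.
Braking distance needed to stop: v²/(2a) = 544.443 / 12.600 = 43.210 m, so total needed = 39.667 + 43.210 = 82.877 m > 52 m — it cannot stop.
Distance remaining when braking begins: 52 − 39.667 = 12.333 m.
v² = v₀² − 2a·d = 544.443 − 2 × 6.300 × 12.333 = 389.047 m²/s².
v = √389.047 = 19.724 m/s.

No — it strikes the obstacle at 19.7 m/s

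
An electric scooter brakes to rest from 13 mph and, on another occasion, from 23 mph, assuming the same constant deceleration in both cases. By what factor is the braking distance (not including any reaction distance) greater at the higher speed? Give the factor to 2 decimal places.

Braking distance d = v²/(2a), so with a fixed, d ∝ v².
Factor = (23/13)² = 1.7692² = 3.1301.

Factor ≈ 3.13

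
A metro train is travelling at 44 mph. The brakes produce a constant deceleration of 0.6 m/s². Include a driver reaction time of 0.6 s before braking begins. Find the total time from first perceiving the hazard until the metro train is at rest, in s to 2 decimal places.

44 mph × 0.44704 = 19.6698 m/s.
Braking time = v/a = 19.6698 / 0.600 = 32.783 s.
Total = 0.6 + 32.783 = 33.383 s.

Total time ≈ 33.38 s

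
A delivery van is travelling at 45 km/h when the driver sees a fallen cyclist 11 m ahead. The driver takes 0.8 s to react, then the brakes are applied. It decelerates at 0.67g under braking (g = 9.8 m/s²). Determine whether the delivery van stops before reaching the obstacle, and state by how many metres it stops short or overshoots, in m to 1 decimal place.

No — it overshoots by 10.9 m

45 km/h ÷ 3.6 = 12.5000 m/s.
a = 0.67 × 9.8 = 6.566 m/s².
Reaction distance = 12.5000 × 0.8 = 10.000 m.
Braking distance = v²/(2a) = 156.250 / 13.132 = 11.898 m.
Total stopping distance = 10.000 + 11.898 = 21.898 m, vs 11 m available — it cannot stop in time and overshoots by 21.898 − 11 = 10.898 m.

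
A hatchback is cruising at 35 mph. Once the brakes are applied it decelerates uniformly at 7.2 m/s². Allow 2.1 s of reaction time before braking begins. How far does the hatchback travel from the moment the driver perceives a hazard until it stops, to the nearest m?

Total stopping distance ≈ 50 m

35 mph × 0.44704 = 15.6464 m/s.
Reaction distance = v·t_r = 15.6464 × 2.1 = 32.857 m.
Braking distance = v²/(2a) = 15.6464² / (2 × 7.200) = 244.810 / 14.400 = 17.001 m.
Total = 32.857 + 17.001 = 49.858 m.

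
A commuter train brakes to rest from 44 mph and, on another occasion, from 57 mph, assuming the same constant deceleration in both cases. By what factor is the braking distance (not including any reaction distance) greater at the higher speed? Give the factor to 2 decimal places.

Factor ≈ 1.68

Braking distance d = v²/(2a), so with a fixed, d ∝ v².
Factor = (57/44)² = 1.2955² = 1.6783.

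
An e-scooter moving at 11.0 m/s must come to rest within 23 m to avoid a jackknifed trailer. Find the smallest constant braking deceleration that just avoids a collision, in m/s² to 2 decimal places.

v² = 2a·d ⇒ a = v²/(2d) = 11.0000² / (2 × 23.000) = 121.000 / 46.000 = 2.6304 m/s².

Required deceleration ≈ 2.63 m/s²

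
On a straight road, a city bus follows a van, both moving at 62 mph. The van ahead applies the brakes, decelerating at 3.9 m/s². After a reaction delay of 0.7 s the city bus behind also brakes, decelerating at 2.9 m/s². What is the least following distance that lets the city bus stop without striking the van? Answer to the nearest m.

Minimum gap ≈ 53 m

62 mph × 0.44704 = 27.7165 m/s.
Leader travels v²/(2a_L) = 768.204 / 7.800 = 98.488 m before stopping.
Follower covers v·t_r = 27.7165 × 0.7 = 19.402 m while reacting, then v²/(2a_F) = 768.204 / 5.800 = 132.449 m while braking, for a total of 19.402 + 132.449 = 151.851 m.
Since a_F ≤ a_L and the follower starts braking later, the follower is never slower than the leader, so the closest approach is when both have stopped.
Minimum gap = 151.851 − 98.488 = 53.363 m.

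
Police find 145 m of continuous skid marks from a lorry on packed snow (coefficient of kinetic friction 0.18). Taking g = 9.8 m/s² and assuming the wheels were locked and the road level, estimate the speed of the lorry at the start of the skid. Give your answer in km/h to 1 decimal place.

Initial speed ≈ 81.4 km/h

Deceleration a = μg = 0.18 × 9.8 = 1.764 m/s².
v = √(2a·d) = √(2 × 1.764 × 145) = √511.560 = 22.6177 m/s.
= 22.6177 × 3.6 = 81.424 km/h.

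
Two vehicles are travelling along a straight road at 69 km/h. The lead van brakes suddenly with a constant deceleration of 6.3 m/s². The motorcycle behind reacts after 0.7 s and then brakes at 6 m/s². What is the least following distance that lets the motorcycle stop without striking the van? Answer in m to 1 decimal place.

69 km/h ÷ 3.6 = 19.1667 m/s.
Leader travels v²/(2a_L) = 367.362 / 12.600 = 29.156 m before stopping.
Follower covers v·t_r = 19.1667 × 0.7 = 13.417 m while reacting, then v²/(2a_F) = 367.362 / 12.000 = 30.614 m while braking, for a total of 13.417 + 30.614 = 44.031 m.
Since a_F ≤ a_L and the follower starts braking later, the follower is never slower than the leader, so the closest approach is when both have stopped.
Minimum gap = 44.031 − 29.156 = 14.875 m.

Minimum gap ≈ 14.9 m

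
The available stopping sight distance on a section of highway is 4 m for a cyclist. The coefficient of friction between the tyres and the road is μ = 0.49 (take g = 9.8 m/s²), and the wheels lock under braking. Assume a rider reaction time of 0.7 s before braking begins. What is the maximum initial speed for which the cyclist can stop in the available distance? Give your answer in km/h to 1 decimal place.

Maximum speed ≈ 13.3 km/h

a = μg = 0.49 × 9.8 = 4.802 m/s².
Stopping distance: v·t_r + v²/(2a) = 4 with t_r = 0.7 s and a = 4.802 m/s².
So v² + 6.723 v − 38.42 = 0.
Positive root: v = −a·t_r + √((a·t_r)² + 2a·d) = −3.361 + √(11.296 + 38.42) = 3.6900 m/s.
3.6900 m/s × 3.6 = 13.284 km/h.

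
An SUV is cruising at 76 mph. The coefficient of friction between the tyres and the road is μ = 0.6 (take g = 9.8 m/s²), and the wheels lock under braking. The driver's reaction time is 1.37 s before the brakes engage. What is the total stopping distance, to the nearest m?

76 mph × 0.44704 = 33.9750 m/s.
a = μg = 0.6 × 9.8 = 5.880 m/s².
Reaction distance = v·t_r = 33.9750 × 1.37 = 46.546 m.
Braking distance = v²/(2a) = 33.9750² / (2 × 5.880) = 1154.301 / 11.760 = 98.155 m.
Total = 46.546 + 98.155 = 144.701 m.

Total stopping distance ≈ 145 m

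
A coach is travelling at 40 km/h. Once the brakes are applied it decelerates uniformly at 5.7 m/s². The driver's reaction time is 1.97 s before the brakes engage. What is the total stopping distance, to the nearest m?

40 km/h ÷ 3.6 = 11.1111 m/s.
Reaction distance = v·t_r = 11.1111 × 1.97 = 21.889 m.
Braking distance = v²/(2a) = 11.1111² / (2 × 5.700) = 123.457 / 11.400 = 10.830 m.
Total = 21.889 + 10.830 = 32.719 m.

Total stopping distance ≈ 33 m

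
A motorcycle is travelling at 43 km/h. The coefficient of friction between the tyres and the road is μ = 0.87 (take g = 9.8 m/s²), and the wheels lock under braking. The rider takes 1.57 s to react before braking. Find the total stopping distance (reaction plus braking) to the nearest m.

43 km/h ÷ 3.6 = 11.9444 m/s.
a = μg = 0.87 × 9.8 = 8.526 m/s².
Reaction distance = v·t_r = 11.9444 × 1.57 = 18.753 m.
Braking distance = v²/(2a) = 11.9444² / (2 × 8.526) = 142.669 / 17.052 = 8.367 m.
Total = 18.753 + 8.367 = 27.120 m.

Total stopping distance ≈ 27 m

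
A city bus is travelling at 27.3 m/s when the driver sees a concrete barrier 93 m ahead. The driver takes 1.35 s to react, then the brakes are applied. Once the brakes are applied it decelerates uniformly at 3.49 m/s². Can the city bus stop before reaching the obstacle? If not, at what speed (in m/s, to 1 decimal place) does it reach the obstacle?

Reaction distance = 27.3000 × 1.35 = 36.855 m.
Braking distance needed to stop: v²/(2a) = 745.290 / 6.980 = 106.775 m, so total needed = 36.855 + 106.775 = 143.630 m > 93 m — it cannot stop.
Distance remaining when braking begins: 93 − 36.855 = 56.145 m.
v² = v₀² − 2a·d = 745.290 − 2 × 3.490 × 56.145 = 353.398 m²/s².
v = √353.398 = 18.799 m/s.

No — it strikes the obstacle at 18.8 m/s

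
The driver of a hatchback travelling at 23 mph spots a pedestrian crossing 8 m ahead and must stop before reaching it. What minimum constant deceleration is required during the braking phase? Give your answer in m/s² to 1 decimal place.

23 mph × 0.44704 = 10.2819 m/s.
v² = 2a·d ⇒ a = v²/(2d) = 10.2819² / (2 × 8.000) = 105.717 / 16.000 = 6.6073 m/s².

Required deceleration ≈ 6.6 m/s²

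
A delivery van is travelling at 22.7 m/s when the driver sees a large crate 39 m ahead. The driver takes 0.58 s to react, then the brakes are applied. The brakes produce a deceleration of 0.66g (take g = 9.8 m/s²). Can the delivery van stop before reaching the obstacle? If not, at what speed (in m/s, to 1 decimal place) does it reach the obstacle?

a = 0.66 × 9.8 = 6.468 m/s².
Reaction distance = 22.7000 × 0.58 = 13.166 m.
Braking distance needed to stop: v²/(2a) = 515.290 / 12.936 = 39.834 m, so total needed = 13.166 + 39.834 = 53.000 m > 39 m — it cannot stop.
Distance remaining when braking begins: 39 − 13.166 = 25.834 m.
v² = v₀² − 2a·d = 515.290 − 2 × 6.468 × 25.834 = 181.101 m²/s².
v = √181.101 = 13.457 m/s.

No — it strikes the obstacle at 13.5 m/s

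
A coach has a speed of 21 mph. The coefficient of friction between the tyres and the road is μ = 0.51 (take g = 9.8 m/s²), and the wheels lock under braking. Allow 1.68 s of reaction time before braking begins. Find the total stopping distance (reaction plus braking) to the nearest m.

21 mph × 0.44704 = 9.3878 m/s.
a = μg = 0.51 × 9.8 = 4.998 m/s².
Reaction distance = v·t_r = 9.3878 × 1.68 = 15.772 m.
Braking distance = v²/(2a) = 9.3878² / (2 × 4.998) = 88.131 / 9.996 = 8.817 m.
Total = 15.772 + 8.817 = 24.589 m.

Total stopping distance ≈ 25 m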